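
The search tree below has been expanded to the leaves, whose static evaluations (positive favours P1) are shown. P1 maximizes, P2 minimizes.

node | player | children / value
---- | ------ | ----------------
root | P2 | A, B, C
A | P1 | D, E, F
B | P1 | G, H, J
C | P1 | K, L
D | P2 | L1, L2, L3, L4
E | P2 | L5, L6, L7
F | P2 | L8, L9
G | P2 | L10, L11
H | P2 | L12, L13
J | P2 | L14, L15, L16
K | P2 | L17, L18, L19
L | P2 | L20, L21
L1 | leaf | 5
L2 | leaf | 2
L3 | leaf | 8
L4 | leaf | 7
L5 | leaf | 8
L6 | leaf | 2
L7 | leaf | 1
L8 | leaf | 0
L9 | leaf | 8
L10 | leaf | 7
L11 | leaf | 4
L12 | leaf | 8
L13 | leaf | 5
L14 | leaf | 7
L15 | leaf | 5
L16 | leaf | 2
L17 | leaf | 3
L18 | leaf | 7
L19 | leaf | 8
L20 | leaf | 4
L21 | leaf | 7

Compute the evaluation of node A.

D (P2): min(5, 2, 8, 7) = 2
E (P2): min(8, 2, 1) = 1
F (P2): min(0, 8) = 0
A (P1): max(2, 1, 0) = 2

2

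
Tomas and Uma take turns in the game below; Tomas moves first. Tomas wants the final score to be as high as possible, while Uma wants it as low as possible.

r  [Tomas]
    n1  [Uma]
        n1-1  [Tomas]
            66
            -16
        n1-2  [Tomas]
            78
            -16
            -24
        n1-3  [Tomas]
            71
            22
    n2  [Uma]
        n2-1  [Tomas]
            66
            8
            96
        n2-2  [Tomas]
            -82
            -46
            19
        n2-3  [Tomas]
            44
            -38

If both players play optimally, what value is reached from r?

n1-1 (Tomas): max(66, -16) = 66
n1-2 (Tomas): max(78, -16, -24) = 78
n1-3 (Tomas): max(71, 22) = 71
n1 (Uma): min(66, 78, 71) = 66
n2-1 (Tomas): max(66, 8, 96) = 96
n2-2 (Tomas): max(-82, -46, 19) = 19
n2-3 (Tomas): max(44, -38) = 44
n2 (Uma): min(96, 19, 44) = 19
r (Tomas): max(66, 19) = 66

66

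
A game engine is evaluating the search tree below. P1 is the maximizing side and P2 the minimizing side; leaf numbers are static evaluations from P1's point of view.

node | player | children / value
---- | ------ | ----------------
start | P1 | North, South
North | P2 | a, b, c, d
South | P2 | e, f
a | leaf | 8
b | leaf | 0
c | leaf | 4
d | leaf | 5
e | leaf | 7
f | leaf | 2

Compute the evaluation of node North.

0

North (P2): min(8, 0, 4, 5) = 0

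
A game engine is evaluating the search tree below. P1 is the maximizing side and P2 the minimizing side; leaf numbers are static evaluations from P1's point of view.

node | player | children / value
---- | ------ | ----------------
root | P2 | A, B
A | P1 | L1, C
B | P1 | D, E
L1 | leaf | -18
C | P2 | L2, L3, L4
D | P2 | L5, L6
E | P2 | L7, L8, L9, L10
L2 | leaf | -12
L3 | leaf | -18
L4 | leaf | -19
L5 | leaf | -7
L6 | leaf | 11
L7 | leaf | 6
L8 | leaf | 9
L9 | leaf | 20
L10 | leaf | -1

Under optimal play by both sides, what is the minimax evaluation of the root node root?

-18

C (P2): min(-12, -18, -19) = -19
A (P1): max(-18, -19) = -18
D (P2): min(-7, 11) = -7
E (P2): min(6, 9, 20, -1) = -1
B (P1): max(-7, -1) = -1
root (P2): min(-18, -1) = -18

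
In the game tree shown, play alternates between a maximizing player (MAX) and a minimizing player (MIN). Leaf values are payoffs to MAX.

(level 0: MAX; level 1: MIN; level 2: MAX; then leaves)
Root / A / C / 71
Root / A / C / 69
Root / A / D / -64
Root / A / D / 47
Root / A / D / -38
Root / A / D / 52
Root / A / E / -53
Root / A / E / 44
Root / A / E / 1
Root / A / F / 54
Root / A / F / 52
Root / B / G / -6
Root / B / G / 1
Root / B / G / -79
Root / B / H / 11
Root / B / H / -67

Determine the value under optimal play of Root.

44

C (MAX): max(71, 69) = 71
D (MAX): max(-64, 47, -38, 52) = 52
E (MAX): max(-53, 44, 1) = 44
F (MAX): max(54, 52) = 54
A (MIN): min(71, 52, 44, 54) = 44
G (MAX): max(-6, 1, -79) = 1
H (MAX): max(11, -67) = 11
B (MIN): min(1, 11) = 1
Root (MAX): max(44, 1) = 44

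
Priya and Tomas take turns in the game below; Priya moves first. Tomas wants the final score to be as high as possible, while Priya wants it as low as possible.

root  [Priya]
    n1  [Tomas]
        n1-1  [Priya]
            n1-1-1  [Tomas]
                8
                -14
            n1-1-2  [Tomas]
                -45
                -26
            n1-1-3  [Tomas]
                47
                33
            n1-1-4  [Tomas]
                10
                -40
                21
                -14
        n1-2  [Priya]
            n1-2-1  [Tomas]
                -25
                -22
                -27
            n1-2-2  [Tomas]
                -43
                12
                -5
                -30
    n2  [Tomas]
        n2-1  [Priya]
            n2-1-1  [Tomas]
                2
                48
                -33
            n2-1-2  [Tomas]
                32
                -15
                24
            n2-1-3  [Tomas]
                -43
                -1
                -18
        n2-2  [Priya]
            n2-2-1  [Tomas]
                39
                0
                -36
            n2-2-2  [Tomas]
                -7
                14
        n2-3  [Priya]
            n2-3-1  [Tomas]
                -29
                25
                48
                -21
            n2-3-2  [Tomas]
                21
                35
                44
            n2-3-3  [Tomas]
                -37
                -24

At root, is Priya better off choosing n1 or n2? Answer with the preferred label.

n1-1-1 (Tomas): max(8, -14) = 8
n1-1-2 (Tomas): max(-45, -26) = -26
n1-1-3 (Tomas): max(47, 33) = 47
n1-1-4 (Tomas): max(10, -40, 21, -14) = 21
n1-1 (Priya): min(8, -26, 47, 21) = -26
n1-2-1 (Tomas): max(-25, -22, -27) = -22
n1-2-2 (Tomas): max(-43, 12, -5, -30) = 12
n1-2 (Priya): min(-22, 12) = -22
n1 (Tomas): max(-26, -22) = -22
n2-1-1 (Tomas): max(2, 48, -33) = 48
n2-1-2 (Tomas): max(32, -15, 24) = 32
n2-1-3 (Tomas): max(-43, -1, -18) = -1
n2-1 (Priya): min(48, 32, -1) = -1
n2-2-1 (Tomas): max(39, 0, -36) = 39
n2-2-2 (Tomas): max(-7, 14) = 14
n2-2 (Priya): min(39, 14) = 14
n2-3-1 (Tomas): max(-29, 25, 48, -21) = 48
n2-3-2 (Tomas): max(21, 35, 44) = 44
n2-3-3 (Tomas): max(-37, -24) = -24
n2-3 (Priya): min(48, 44, -24) = -24
n2 (Tomas): max(-1, 14, -24) = 14
Priya prefers the lower value; n1=-22, n2=14. n1 is better since -22 < 14.

n1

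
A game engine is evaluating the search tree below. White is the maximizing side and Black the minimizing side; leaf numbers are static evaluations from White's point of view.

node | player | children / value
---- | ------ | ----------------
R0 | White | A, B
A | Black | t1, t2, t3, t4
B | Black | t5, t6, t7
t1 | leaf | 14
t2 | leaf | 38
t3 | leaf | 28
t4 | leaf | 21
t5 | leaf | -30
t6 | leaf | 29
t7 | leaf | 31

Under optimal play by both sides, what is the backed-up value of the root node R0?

A (Black): min(14, 38, 28, 21) = 14
B (Black): min(-30, 29, 31) = -30
R0 (White): max(14, -30) = 14

14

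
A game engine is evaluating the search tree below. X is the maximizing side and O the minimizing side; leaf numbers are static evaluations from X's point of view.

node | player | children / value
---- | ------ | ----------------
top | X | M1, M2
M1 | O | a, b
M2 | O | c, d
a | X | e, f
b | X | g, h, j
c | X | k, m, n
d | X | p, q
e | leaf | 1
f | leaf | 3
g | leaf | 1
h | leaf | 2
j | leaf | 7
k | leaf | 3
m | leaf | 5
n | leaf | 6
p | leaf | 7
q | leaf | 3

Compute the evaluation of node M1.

3

a (X): max(1, 3) = 3
b (X): max(1, 2, 7) = 7
M1 (O): min(3, 7) = 3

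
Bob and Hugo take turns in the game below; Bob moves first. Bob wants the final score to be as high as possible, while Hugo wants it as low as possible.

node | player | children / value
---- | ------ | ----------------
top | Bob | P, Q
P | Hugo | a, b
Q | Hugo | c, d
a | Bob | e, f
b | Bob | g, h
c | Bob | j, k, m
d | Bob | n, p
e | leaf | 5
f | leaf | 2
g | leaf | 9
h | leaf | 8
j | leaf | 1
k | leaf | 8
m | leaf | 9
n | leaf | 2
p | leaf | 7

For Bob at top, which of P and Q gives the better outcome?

a (Bob): max(5, 2) = 5
b (Bob): max(9, 8) = 9
P (Hugo): min(5, 9) = 5
c (Bob): max(1, 8, 9) = 9
d (Bob): max(2, 7) = 7
Q (Hugo): min(9, 7) = 7
Bob prefers the higher value; P=5, Q=7. Q is better since 7 > 5.

Q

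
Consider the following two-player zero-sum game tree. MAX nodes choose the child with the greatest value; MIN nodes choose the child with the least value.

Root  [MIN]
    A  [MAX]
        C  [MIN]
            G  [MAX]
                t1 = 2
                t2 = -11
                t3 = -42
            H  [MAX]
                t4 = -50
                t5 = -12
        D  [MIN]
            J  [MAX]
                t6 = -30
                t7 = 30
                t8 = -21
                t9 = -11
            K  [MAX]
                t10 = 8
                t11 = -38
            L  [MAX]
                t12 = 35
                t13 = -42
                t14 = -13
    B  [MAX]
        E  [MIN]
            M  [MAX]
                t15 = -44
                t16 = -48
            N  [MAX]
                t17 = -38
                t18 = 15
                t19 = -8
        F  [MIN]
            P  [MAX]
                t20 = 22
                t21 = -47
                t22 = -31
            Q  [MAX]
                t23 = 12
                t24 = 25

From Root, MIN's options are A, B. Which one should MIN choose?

A

G (MAX): max(2, -11, -42) = 2
H (MAX): max(-50, -12) = -12
C (MIN): min(2, -12) = -12
J (MAX): max(-30, 30, -21, -11) = 30
K (MAX): max(8, -38) = 8
L (MAX): max(35, -42, -13) = 35
D (MIN): min(30, 8, 35) = 8
A (MAX): max(-12, 8) = 8
M (MAX): max(-44, -48) = -44
N (MAX): max(-38, 15, -8) = 15
E (MIN): min(-44, 15) = -44
P (MAX): max(22, -47, -31) = 22
Q (MAX): max(12, 25) = 25
F (MIN): min(22, 25) = 22
B (MAX): max(-44, 22) = 22
Root (MIN): min(8, 22) = 8
MIN at Root wants the lowest of {A=8, B=22}, so chooses A.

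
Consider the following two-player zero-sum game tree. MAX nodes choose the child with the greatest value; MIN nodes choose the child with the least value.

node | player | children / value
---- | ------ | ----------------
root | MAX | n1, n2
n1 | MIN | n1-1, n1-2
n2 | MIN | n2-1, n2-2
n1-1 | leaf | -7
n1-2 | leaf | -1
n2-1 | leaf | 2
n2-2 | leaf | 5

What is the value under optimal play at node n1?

n1 (MIN): min(-7, -1) = -7

-7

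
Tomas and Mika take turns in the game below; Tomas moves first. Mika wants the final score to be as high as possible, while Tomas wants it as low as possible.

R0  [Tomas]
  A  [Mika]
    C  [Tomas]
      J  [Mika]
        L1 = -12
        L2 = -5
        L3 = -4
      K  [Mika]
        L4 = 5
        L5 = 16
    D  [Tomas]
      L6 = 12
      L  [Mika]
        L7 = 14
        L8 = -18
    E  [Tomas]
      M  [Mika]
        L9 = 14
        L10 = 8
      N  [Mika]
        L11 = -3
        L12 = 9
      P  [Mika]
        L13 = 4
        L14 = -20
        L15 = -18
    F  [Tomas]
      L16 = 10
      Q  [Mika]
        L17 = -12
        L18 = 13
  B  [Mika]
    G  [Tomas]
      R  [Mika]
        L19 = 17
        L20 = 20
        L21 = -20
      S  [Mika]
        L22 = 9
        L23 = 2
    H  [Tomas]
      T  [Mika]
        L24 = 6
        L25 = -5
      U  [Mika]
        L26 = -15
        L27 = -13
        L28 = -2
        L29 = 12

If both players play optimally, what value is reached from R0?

9

J (Mika): max(-12, -5, -4) = -4
K (Mika): max(5, 16) = 16
C (Tomas): min(-4, 16) = -4
L (Mika): max(14, -18) = 14
D (Tomas): min(12, 14) = 12
M (Mika): max(14, 8) = 14
N (Mika): max(-3, 9) = 9
P (Mika): max(4, -20, -18) = 4
E (Tomas): min(14, 9, 4) = 4
Q (Mika): max(-12, 13) = 13
F (Tomas): min(10, 13) = 10
A (Mika): max(-4, 12, 4, 10) = 12
R (Mika): max(17, 20, -20) = 20
S (Mika): max(9, 2) = 9
G (Tomas): min(20, 9) = 9
T (Mika): max(6, -5) = 6
U (Mika): max(-15, -13, -2, 12) = 12
H (Tomas): min(6, 12) = 6
B (Mika): max(9, 6) = 9
R0 (Tomas): min(12, 9) = 9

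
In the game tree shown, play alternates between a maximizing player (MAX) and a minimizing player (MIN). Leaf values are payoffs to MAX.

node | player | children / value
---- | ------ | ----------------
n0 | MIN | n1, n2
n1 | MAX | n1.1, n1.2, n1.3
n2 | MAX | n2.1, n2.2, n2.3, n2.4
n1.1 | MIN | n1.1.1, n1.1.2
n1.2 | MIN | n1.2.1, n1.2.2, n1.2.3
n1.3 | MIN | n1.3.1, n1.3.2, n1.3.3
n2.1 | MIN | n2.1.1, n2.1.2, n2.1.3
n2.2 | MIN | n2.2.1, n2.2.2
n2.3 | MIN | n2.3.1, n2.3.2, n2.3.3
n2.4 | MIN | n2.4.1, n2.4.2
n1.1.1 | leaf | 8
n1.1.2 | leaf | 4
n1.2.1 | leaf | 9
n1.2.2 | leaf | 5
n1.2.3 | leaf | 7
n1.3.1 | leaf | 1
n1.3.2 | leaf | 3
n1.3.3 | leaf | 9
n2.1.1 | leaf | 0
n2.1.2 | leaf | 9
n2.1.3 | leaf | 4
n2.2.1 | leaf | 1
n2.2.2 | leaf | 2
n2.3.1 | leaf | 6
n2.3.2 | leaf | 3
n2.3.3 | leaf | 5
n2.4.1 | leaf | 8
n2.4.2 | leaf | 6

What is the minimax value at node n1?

5

n1.1 (MIN): min(8, 4) = 4
n1.2 (MIN): min(9, 5, 7) = 5
n1.3 (MIN): min(1, 3, 9) = 1
n1 (MAX): max(4, 5, 1) = 5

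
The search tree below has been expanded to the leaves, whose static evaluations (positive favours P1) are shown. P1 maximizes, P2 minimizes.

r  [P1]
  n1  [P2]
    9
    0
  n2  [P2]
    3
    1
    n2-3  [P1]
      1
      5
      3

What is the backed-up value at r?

1

n1 (P2): min(9, 0) = 0
n2-3 (P1): max(1, 5, 3) = 5
n2 (P2): min(3, 1, 5) = 1
r (P1): max(0, 1) = 1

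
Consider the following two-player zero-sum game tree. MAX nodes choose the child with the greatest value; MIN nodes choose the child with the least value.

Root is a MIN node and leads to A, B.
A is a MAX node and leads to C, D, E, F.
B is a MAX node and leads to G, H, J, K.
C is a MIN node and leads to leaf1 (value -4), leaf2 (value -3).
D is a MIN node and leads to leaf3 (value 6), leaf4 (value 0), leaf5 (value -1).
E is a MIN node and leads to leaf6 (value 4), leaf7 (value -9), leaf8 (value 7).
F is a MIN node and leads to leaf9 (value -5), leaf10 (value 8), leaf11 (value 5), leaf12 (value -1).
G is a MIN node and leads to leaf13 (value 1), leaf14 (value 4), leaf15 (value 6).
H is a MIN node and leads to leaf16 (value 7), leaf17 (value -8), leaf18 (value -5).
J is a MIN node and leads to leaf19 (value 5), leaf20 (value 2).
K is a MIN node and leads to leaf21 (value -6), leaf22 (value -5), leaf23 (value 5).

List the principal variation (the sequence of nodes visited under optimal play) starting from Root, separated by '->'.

C (MIN): min(-4, -3) = -4
D (MIN): min(6, 0, -1) = -1
E (MIN): min(4, -9, 7) = -9
F (MIN): min(-5, 8, 5, -1) = -5
A (MAX): max(-4, -1, -9, -5) = -1
G (MIN): min(1, 4, 6) = 1
H (MIN): min(7, -8, -5) = -8
J (MIN): min(5, 2) = 2
K (MIN): min(-6, -5, 5) = -6
B (MAX): max(1, -8, 2, -6) = 2
Root (MIN): min(-1, 2) = -1
At Root, MIN picks A (lowest: -1).
At A, MAX picks D (highest: -1).
At D, MIN picks leaf5 (lowest: -1).
Terminal value -1.

Root -> A -> D -> leaf5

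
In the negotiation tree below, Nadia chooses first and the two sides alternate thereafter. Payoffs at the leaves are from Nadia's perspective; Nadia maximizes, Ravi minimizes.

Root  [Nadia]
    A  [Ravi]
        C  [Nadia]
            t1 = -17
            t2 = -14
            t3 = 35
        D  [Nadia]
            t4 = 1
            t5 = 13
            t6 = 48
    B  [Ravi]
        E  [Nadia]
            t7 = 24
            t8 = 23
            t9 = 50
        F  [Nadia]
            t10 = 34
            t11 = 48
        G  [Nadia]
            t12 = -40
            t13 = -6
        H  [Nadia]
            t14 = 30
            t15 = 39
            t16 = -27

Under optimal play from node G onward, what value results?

G (Nadia): max(-40, -6) = -6

-6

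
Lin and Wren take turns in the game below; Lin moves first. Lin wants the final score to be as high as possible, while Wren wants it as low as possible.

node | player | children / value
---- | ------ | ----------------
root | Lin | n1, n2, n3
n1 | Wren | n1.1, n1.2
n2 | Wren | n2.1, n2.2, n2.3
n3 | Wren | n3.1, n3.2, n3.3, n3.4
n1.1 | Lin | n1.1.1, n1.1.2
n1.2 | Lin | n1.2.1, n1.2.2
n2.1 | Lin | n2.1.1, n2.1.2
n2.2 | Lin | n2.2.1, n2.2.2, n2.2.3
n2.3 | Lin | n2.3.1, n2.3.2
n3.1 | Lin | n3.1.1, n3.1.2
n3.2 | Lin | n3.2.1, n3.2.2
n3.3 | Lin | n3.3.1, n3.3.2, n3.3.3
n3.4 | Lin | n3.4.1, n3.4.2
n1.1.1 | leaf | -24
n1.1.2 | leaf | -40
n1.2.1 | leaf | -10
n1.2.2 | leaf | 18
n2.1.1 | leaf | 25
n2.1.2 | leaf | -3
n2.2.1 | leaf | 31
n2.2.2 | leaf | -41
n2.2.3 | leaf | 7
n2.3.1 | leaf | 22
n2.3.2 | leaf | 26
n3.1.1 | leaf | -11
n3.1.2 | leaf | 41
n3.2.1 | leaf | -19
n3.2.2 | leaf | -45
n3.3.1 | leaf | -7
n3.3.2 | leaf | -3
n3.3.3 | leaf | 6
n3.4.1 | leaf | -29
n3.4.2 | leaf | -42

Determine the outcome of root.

n1.1 (Lin): max(-24, -40) = -24
n1.2 (Lin): max(-10, 18) = 18
n1 (Wren): min(-24, 18) = -24
n2.1 (Lin): max(25, -3) = 25
n2.2 (Lin): max(31, -41, 7) = 31
n2.3 (Lin): max(22, 26) = 26
n2 (Wren): min(25, 31, 26) = 25
n3.1 (Lin): max(-11, 41) = 41
n3.2 (Lin): max(-19, -45) = -19
n3.3 (Lin): max(-7, -3, 6) = 6
n3.4 (Lin): max(-29, -42) = -29
n3 (Wren): min(41, -19, 6, -29) = -29
root (Lin): max(-24, 25, -29) = 25

25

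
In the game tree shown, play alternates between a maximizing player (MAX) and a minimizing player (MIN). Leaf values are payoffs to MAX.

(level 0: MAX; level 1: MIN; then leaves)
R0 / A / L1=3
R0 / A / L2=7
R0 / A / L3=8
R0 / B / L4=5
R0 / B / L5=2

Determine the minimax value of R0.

3

A (MIN): min(3, 7, 8) = 3
B (MIN): min(5, 2) = 2
R0 (MAX): max(3, 2) = 3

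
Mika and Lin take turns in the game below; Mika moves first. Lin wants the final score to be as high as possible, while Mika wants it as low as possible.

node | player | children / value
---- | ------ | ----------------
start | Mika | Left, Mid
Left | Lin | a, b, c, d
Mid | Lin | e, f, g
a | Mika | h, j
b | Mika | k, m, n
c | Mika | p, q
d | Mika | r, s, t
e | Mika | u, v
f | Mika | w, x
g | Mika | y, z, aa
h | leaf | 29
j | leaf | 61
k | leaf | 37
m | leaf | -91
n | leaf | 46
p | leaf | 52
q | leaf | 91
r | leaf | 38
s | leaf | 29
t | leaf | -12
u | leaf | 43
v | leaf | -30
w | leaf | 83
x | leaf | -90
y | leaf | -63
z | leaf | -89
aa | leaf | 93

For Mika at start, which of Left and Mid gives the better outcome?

Mid

a (Mika): min(29, 61) = 29
b (Mika): min(37, -91, 46) = -91
c (Mika): min(52, 91) = 52
d (Mika): min(38, 29, -12) = -12
Left (Lin): max(29, -91, 52, -12) = 52
e (Mika): min(43, -30) = -30
f (Mika): min(83, -90) = -90
g (Mika): min(-63, -89, 93) = -89
Mid (Lin): max(-30, -90, -89) = -30
Mika prefers the lower value; Left=52, Mid=-30. Mid is better since -30 < 52.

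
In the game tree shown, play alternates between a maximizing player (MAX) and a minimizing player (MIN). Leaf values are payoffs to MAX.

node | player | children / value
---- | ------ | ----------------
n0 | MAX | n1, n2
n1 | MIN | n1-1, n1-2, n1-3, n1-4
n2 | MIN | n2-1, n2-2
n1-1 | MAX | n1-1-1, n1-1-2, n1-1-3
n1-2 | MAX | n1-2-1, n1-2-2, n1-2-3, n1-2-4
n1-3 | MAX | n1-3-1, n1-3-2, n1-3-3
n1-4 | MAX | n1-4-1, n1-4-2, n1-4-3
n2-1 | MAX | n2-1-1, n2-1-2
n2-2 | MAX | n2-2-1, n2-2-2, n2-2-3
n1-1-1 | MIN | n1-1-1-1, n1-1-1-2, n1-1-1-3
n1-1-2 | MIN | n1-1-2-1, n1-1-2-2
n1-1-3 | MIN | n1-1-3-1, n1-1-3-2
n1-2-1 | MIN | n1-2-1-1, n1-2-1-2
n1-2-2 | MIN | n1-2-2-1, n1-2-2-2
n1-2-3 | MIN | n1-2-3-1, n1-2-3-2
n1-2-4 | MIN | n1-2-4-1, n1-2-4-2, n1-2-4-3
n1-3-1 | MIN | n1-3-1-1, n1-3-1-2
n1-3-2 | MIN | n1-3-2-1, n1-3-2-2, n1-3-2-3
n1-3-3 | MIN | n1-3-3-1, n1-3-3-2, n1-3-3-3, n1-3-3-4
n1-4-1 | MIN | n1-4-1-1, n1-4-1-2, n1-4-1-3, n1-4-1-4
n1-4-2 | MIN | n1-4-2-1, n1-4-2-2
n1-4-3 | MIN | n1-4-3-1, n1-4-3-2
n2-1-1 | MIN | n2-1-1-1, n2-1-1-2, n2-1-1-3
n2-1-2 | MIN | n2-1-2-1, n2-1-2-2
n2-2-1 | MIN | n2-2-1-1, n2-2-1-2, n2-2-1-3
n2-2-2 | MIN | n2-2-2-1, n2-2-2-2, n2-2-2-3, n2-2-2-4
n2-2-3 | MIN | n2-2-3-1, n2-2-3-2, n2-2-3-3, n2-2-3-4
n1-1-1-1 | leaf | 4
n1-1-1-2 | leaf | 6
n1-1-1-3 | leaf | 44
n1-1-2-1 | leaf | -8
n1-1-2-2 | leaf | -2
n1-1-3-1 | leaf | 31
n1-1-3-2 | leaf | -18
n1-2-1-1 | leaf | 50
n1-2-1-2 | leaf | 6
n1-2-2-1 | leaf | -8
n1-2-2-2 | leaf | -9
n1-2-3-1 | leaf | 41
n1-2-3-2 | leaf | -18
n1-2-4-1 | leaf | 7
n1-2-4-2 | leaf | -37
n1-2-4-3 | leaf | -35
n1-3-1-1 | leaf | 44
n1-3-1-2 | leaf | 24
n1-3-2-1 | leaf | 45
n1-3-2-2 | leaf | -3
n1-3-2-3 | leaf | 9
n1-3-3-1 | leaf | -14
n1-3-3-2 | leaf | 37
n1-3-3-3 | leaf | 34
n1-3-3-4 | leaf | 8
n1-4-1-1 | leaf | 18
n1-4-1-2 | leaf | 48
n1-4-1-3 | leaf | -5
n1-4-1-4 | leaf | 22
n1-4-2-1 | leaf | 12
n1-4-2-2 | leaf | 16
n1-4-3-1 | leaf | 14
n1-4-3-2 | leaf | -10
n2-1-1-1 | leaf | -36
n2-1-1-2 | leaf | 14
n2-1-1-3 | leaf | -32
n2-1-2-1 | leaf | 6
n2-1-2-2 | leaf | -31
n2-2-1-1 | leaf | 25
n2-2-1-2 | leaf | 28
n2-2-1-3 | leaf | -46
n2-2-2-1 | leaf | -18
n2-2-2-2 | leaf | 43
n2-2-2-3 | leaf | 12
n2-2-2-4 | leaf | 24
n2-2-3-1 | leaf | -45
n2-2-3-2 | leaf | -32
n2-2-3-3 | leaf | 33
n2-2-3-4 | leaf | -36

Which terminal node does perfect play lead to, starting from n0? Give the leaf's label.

n1-1-1-1

n1-1-1 (MIN): min(4, 6, 44) = 4
n1-1-2 (MIN): min(-8, -2) = -8
n1-1-3 (MIN): min(31, -18) = -18
n1-1 (MAX): max(4, -8, -18) = 4
n1-2-1 (MIN): min(50, 6) = 6
n1-2-2 (MIN): min(-8, -9) = -9
n1-2-3 (MIN): min(41, -18) = -18
n1-2-4 (MIN): min(7, -37, -35) = -37
n1-2 (MAX): max(6, -9, -18, -37) = 6
n1-3-1 (MIN): min(44, 24) = 24
n1-3-2 (MIN): min(45, -3, 9) = -3
n1-3-3 (MIN): min(-14, 37, 34, 8) = -14
n1-3 (MAX): max(24, -3, -14) = 24
n1-4-1 (MIN): min(18, 48, -5, 22) = -5
n1-4-2 (MIN): min(12, 16) = 12
n1-4-3 (MIN): min(14, -10) = -10
n1-4 (MAX): max(-5, 12, -10) = 12
n1 (MIN): min(4, 6, 24, 12) = 4
n2-1-1 (MIN): min(-36, 14, -32) = -36
n2-1-2 (MIN): min(6, -31) = -31
n2-1 (MAX): max(-36, -31) = -31
n2-2-1 (MIN): min(25, 28, -46) = -46
n2-2-2 (MIN): min(-18, 43, 12, 24) = -18
n2-2-3 (MIN): min(-45, -32, 33, -36) = -45
n2-2 (MAX): max(-46, -18, -45) = -18
n2 (MIN): min(-31, -18) = -31
n0 (MAX): max(4, -31) = 4
At n0, MAX picks n1 (highest: 4).
At n1, MIN picks n1-1 (lowest: 4).
At n1-1, MAX picks n1-1-1 (highest: 4).
At n1-1-1, MIN picks n1-1-1-1 (lowest: 4).
Terminal value 4.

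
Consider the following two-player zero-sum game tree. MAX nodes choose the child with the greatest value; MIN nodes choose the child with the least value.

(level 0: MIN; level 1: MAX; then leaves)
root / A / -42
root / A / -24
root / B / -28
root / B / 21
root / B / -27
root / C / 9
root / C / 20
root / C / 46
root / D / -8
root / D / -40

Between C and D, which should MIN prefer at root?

C (MAX): max(9, 20, 46) = 46
D (MAX): max(-8, -40) = -8
MIN prefers the lower value; C=46, D=-8. D is better since -8 < 46.

D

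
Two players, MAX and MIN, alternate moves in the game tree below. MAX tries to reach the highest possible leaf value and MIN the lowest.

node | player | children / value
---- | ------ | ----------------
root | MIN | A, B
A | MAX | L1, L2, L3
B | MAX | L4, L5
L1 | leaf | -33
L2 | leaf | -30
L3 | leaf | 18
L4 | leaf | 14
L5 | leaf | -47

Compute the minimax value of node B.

14

B (MAX): max(14, -47) = 14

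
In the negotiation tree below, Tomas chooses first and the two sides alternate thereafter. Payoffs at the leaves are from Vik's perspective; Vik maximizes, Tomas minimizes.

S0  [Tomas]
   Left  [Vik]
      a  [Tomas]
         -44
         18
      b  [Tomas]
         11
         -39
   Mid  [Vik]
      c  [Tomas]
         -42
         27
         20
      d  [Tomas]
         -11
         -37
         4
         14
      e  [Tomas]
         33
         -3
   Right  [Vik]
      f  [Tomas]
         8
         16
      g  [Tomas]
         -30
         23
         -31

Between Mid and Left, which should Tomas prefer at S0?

c (Tomas): min(-42, 27, 20) = -42
d (Tomas): min(-11, -37, 4, 14) = -37
e (Tomas): min(33, -3) = -3
Mid (Vik): max(-42, -37, -3) = -3
a (Tomas): min(-44, 18) = -44
b (Tomas): min(11, -39) = -39
Left (Vik): max(-44, -39) = -39
Tomas prefers the lower value; Mid=-3, Left=-39. Left is better since -39 < -3.

Left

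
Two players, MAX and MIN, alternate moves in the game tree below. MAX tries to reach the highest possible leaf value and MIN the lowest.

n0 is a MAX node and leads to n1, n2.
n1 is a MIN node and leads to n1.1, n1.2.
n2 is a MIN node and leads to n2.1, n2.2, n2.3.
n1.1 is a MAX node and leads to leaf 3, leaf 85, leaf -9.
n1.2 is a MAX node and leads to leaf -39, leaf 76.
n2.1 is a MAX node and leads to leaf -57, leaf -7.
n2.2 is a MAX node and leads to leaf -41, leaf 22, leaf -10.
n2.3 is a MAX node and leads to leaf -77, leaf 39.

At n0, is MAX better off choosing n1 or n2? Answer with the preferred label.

n1.1 (MAX): max(3, 85, -9) = 85
n1.2 (MAX): max(-39, 76) = 76
n1 (MIN): min(85, 76) = 76
n2.1 (MAX): max(-57, -7) = -7
n2.2 (MAX): max(-41, 22, -10) = 22
n2.3 (MAX): max(-77, 39) = 39
n2 (MIN): min(-7, 22, 39) = -7
MAX prefers the higher value; n1=76, n2=-7. n1 is better since 76 > -7.

n1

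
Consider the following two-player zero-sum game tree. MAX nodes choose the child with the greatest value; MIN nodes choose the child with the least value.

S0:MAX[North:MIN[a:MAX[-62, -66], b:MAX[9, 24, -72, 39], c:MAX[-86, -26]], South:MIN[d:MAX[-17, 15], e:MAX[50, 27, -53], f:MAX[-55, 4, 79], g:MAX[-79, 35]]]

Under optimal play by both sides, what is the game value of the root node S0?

15

a (MAX): max(-62, -66) = -62
b (MAX): max(9, 24, -72, 39) = 39
c (MAX): max(-86, -26) = -26
North (MIN): min(-62, 39, -26) = -62
d (MAX): max(-17, 15) = 15
e (MAX): max(50, 27, -53) = 50
f (MAX): max(-55, 4, 79) = 79
g (MAX): max(-79, 35) = 35
South (MIN): min(15, 50, 79, 35) = 15
S0 (MAX): max(-62, 15) = 15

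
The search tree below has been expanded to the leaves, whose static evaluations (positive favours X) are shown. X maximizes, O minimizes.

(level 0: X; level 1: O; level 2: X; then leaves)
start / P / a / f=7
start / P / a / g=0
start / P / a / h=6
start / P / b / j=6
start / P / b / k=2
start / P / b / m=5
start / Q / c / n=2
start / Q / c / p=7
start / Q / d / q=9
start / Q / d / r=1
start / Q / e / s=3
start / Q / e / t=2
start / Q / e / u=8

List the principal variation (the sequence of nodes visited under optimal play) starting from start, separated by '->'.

a (X): max(7, 0, 6) = 7
b (X): max(6, 2, 5) = 6
P (O): min(7, 6) = 6
c (X): max(2, 7) = 7
d (X): max(9, 1) = 9
e (X): max(3, 2, 8) = 8
Q (O): min(7, 9, 8) = 7
start (X): max(6, 7) = 7
At start, X picks Q (highest: 7).
At Q, O picks c (lowest: 7).
At c, X picks p (highest: 7).
Terminal value 7.

start -> Q -> c -> p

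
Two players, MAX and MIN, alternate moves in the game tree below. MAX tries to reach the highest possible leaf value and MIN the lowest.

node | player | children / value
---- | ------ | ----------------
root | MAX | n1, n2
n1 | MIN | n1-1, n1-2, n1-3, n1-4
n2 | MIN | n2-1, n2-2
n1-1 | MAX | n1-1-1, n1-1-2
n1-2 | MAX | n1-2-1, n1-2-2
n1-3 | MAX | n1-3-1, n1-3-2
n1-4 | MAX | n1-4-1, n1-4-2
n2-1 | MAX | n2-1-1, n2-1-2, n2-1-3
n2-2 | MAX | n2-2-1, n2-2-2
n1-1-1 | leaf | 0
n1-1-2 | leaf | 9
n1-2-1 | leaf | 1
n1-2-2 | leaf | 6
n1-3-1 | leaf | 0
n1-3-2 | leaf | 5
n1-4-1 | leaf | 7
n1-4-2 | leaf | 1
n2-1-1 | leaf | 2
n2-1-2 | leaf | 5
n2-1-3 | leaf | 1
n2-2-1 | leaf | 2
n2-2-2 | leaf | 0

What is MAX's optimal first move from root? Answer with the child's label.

n1

n1-1 (MAX): max(0, 9) = 9
n1-2 (MAX): max(1, 6) = 6
n1-3 (MAX): max(0, 5) = 5
n1-4 (MAX): max(7, 1) = 7
n1 (MIN): min(9, 6, 5, 7) = 5
n2-1 (MAX): max(2, 5, 1) = 5
n2-2 (MAX): max(2, 0) = 2
n2 (MIN): min(5, 2) = 2
root (MAX): max(5, 2) = 5
MAX at root wants the highest of {n1=5, n2=2}, so chooses n1.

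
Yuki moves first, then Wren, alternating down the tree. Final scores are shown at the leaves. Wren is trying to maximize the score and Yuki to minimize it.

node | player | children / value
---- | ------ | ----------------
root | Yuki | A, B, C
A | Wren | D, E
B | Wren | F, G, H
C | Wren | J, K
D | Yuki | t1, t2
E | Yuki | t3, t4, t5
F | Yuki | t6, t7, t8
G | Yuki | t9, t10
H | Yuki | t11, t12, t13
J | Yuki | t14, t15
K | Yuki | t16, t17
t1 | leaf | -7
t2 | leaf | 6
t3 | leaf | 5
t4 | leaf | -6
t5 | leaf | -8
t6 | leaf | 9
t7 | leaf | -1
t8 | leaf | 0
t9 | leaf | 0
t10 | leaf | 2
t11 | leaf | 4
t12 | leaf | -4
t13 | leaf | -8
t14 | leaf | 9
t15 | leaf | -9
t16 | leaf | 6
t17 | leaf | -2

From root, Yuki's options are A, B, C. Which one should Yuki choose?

D (Yuki): min(-7, 6) = -7
E (Yuki): min(5, -6, -8) = -8
A (Wren): max(-7, -8) = -7
F (Yuki): min(9, -1, 0) = -1
G (Yuki): min(0, 2) = 0
H (Yuki): min(4, -4, -8) = -8
B (Wren): max(-1, 0, -8) = 0
J (Yuki): min(9, -9) = -9
K (Yuki): min(6, -2) = -2
C (Wren): max(-9, -2) = -2
root (Yuki): min(-7, 0, -2) = -7
Yuki at root wants the lowest of {A=-7, B=0, C=-2}, so chooses A.

A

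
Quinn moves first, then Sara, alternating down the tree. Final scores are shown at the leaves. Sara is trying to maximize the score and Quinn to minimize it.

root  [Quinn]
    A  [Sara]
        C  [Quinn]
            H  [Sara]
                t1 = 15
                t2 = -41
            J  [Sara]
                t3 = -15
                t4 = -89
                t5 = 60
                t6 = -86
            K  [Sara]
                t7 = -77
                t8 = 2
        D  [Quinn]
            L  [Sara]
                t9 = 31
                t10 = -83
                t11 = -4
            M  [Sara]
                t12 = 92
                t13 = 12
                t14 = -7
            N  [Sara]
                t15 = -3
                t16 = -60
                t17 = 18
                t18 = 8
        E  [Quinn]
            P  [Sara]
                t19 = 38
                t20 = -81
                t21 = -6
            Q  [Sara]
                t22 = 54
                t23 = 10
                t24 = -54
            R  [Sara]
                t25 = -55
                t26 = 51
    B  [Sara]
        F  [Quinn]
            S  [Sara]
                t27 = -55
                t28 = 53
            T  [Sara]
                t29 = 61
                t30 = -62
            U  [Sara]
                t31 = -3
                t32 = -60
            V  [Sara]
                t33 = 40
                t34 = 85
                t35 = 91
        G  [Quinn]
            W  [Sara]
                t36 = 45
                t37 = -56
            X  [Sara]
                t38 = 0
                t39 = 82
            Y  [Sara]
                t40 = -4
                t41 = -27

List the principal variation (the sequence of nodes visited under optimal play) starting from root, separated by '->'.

root -> B -> F -> U -> t31

H (Sara): max(15, -41) = 15
J (Sara): max(-15, -89, 60, -86) = 60
K (Sara): max(-77, 2) = 2
C (Quinn): min(15, 60, 2) = 2
L (Sara): max(31, -83, -4) = 31
M (Sara): max(92, 12, -7) = 92
N (Sara): max(-3, -60, 18, 8) = 18
D (Quinn): min(31, 92, 18) = 18
P (Sara): max(38, -81, -6) = 38
Q (Sara): max(54, 10, -54) = 54
R (Sara): max(-55, 51) = 51
E (Quinn): min(38, 54, 51) = 38
A (Sara): max(2, 18, 38) = 38
S (Sara): max(-55, 53) = 53
T (Sara): max(61, -62) = 61
U (Sara): max(-3, -60) = -3
V (Sara): max(40, 85, 91) = 91
F (Quinn): min(53, 61, -3, 91) = -3
W (Sara): max(45, -56) = 45
X (Sara): max(0, 82) = 82
Y (Sara): max(-4, -27) = -4
G (Quinn): min(45, 82, -4) = -4
B (Sara): max(-3, -4) = -3
root (Quinn): min(38, -3) = -3
At root, Quinn picks B (lowest: -3).
At B, Sara picks F (highest: -3).
At F, Quinn picks U (lowest: -3).
At U, Sara picks t31 (highest: -3).
Terminal value -3.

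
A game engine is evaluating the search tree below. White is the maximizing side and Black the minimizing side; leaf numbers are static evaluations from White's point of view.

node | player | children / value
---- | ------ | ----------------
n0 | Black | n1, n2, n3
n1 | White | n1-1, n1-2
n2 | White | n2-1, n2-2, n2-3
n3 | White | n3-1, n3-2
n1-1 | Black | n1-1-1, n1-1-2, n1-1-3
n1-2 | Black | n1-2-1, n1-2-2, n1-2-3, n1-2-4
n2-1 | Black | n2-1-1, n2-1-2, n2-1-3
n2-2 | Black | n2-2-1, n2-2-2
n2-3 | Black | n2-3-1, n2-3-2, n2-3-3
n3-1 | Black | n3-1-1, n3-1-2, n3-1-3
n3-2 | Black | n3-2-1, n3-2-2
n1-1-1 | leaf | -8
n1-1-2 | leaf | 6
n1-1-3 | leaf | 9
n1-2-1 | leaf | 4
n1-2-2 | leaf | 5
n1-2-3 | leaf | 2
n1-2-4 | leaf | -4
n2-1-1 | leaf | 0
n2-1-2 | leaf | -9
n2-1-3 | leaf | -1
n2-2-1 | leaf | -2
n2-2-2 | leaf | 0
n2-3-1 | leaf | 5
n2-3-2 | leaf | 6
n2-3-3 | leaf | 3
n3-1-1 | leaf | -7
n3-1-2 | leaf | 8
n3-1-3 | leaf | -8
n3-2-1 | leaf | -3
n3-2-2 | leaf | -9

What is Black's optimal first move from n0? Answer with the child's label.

n1-1 (Black): min(-8, 6, 9) = -8
n1-2 (Black): min(4, 5, 2, -4) = -4
n1 (White): max(-8, -4) = -4
n2-1 (Black): min(0, -9, -1) = -9
n2-2 (Black): min(-2, 0) = -2
n2-3 (Black): min(5, 6, 3) = 3
n2 (White): max(-9, -2, 3) = 3
n3-1 (Black): min(-7, 8, -8) = -8
n3-2 (Black): min(-3, -9) = -9
n3 (White): max(-8, -9) = -8
n0 (Black): min(-4, 3, -8) = -8
Black at n0 wants the lowest of {n1=-4, n2=3, n3=-8}, so chooses n3.

n3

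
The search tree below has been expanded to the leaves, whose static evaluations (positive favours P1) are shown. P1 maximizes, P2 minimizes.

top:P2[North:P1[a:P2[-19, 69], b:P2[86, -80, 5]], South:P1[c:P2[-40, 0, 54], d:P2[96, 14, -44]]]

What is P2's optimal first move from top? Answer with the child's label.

a (P2): min(-19, 69) = -19
b (P2): min(86, -80, 5) = -80
North (P1): max(-19, -80) = -19
c (P2): min(-40, 0, 54) = -40
d (P2): min(96, 14, -44) = -44
South (P1): max(-40, -44) = -40
top (P2): min(-19, -40) = -40
P2 at top wants the lowest of {North=-19, South=-40}, so chooses South.

South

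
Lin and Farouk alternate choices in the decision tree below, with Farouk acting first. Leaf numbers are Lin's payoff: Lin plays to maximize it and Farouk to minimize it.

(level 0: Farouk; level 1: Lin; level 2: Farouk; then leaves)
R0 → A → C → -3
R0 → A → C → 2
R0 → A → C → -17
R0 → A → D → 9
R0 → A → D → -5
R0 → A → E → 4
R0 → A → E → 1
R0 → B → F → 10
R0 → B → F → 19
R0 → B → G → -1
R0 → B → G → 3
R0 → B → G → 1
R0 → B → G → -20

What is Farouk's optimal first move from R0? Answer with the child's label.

A

C (Farouk): min(-3, 2, -17) = -17
D (Farouk): min(9, -5) = -5
E (Farouk): min(4, 1) = 1
A (Lin): max(-17, -5, 1) = 1
F (Farouk): min(10, 19) = 10
G (Farouk): min(-1, 3, 1, -20) = -20
B (Lin): max(10, -20) = 10
R0 (Farouk): min(1, 10) = 1
Farouk at R0 wants the lowest of {A=1, B=10}, so chooses A.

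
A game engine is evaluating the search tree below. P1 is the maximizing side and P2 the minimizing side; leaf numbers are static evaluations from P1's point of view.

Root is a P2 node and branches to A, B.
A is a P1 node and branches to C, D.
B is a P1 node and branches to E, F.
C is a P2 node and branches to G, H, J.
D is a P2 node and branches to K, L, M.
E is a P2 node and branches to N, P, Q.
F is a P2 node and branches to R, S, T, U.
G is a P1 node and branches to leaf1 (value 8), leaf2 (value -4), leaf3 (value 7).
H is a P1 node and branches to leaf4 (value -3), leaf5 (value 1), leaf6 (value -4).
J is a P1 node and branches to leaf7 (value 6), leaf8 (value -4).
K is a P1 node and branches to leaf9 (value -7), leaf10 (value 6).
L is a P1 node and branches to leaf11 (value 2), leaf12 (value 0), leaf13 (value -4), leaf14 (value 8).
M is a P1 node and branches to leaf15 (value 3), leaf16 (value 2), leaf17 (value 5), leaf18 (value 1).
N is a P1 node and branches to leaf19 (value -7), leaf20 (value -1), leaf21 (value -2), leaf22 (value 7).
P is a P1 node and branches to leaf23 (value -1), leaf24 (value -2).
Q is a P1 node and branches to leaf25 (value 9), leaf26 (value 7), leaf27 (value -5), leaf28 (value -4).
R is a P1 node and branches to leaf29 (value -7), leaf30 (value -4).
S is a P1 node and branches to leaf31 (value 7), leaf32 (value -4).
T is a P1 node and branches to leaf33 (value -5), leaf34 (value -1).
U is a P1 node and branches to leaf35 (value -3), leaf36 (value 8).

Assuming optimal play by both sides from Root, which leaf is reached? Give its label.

leaf23

G (P1): max(8, -4, 7) = 8
H (P1): max(-3, 1, -4) = 1
J (P1): max(6, -4) = 6
C (P2): min(8, 1, 6) = 1
K (P1): max(-7, 6) = 6
L (P1): max(2, 0, -4, 8) = 8
M (P1): max(3, 2, 5, 1) = 5
D (P2): min(6, 8, 5) = 5
A (P1): max(1, 5) = 5
N (P1): max(-7, -1, -2, 7) = 7
P (P1): max(-1, -2) = -1
Q (P1): max(9, 7, -5, -4) = 9
E (P2): min(7, -1, 9) = -1
R (P1): max(-7, -4) = -4
S (P1): max(7, -4) = 7
T (P1): max(-5, -1) = -1
U (P1): max(-3, 8) = 8
F (P2): min(-4, 7, -1, 8) = -4
B (P1): max(-1, -4) = -1
Root (P2): min(5, -1) = -1
At Root, P2 picks B (lowest: -1).
At B, P1 picks E (highest: -1).
At E, P2 picks P (lowest: -1).
At P, P1 picks leaf23 (highest: -1).
Terminal value -1.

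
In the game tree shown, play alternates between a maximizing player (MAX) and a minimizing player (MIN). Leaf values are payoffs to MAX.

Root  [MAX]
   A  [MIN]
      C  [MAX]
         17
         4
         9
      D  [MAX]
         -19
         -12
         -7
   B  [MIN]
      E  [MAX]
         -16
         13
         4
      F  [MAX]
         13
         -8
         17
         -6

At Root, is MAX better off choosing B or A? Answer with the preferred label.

B

E (MAX): max(-16, 13, 4) = 13
F (MAX): max(13, -8, 17, -6) = 17
B (MIN): min(13, 17) = 13
C (MAX): max(17, 4, 9) = 17
D (MAX): max(-19, -12, -7) = -7
A (MIN): min(17, -7) = -7
MAX prefers the higher value; B=13, A=-7. B is better since 13 > -7.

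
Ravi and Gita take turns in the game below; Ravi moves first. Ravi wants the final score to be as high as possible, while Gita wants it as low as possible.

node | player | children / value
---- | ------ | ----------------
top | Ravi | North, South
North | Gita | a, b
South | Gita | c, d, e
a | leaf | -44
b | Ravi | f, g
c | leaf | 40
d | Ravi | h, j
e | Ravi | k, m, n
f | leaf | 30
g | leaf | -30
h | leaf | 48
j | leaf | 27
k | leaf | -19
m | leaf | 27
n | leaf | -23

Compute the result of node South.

d (Ravi): max(48, 27) = 48
e (Ravi): max(-19, 27, -23) = 27
South (Gita): min(40, 48, 27) = 27

27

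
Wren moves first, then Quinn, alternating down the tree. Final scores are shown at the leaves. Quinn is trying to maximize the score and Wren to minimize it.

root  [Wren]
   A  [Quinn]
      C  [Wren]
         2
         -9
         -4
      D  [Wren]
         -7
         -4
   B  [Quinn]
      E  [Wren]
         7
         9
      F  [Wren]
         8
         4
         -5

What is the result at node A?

C (Wren): min(2, -9, -4) = -9
D (Wren): min(-7, -4) = -7
A (Quinn): max(-9, -7) = -7

-7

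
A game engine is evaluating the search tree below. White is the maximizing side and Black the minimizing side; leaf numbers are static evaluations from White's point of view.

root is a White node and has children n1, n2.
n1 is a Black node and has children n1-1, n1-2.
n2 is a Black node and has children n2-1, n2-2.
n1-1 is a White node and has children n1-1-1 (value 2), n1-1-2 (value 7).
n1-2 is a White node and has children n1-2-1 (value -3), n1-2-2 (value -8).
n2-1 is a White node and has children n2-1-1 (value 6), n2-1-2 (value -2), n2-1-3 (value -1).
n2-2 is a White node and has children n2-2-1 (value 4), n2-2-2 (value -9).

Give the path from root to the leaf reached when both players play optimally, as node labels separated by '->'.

root -> n2 -> n2-2 -> n2-2-1

n1-1 (White): max(2, 7) = 7
n1-2 (White): max(-3, -8) = -3
n1 (Black): min(7, -3) = -3
n2-1 (White): max(6, -2, -1) = 6
n2-2 (White): max(4, -9) = 4
n2 (Black): min(6, 4) = 4
root (White): max(-3, 4) = 4
At root, White picks n2 (highest: 4).
At n2, Black picks n2-2 (lowest: 4).
At n2-2, White picks n2-2-1 (highest: 4).
Terminal value 4.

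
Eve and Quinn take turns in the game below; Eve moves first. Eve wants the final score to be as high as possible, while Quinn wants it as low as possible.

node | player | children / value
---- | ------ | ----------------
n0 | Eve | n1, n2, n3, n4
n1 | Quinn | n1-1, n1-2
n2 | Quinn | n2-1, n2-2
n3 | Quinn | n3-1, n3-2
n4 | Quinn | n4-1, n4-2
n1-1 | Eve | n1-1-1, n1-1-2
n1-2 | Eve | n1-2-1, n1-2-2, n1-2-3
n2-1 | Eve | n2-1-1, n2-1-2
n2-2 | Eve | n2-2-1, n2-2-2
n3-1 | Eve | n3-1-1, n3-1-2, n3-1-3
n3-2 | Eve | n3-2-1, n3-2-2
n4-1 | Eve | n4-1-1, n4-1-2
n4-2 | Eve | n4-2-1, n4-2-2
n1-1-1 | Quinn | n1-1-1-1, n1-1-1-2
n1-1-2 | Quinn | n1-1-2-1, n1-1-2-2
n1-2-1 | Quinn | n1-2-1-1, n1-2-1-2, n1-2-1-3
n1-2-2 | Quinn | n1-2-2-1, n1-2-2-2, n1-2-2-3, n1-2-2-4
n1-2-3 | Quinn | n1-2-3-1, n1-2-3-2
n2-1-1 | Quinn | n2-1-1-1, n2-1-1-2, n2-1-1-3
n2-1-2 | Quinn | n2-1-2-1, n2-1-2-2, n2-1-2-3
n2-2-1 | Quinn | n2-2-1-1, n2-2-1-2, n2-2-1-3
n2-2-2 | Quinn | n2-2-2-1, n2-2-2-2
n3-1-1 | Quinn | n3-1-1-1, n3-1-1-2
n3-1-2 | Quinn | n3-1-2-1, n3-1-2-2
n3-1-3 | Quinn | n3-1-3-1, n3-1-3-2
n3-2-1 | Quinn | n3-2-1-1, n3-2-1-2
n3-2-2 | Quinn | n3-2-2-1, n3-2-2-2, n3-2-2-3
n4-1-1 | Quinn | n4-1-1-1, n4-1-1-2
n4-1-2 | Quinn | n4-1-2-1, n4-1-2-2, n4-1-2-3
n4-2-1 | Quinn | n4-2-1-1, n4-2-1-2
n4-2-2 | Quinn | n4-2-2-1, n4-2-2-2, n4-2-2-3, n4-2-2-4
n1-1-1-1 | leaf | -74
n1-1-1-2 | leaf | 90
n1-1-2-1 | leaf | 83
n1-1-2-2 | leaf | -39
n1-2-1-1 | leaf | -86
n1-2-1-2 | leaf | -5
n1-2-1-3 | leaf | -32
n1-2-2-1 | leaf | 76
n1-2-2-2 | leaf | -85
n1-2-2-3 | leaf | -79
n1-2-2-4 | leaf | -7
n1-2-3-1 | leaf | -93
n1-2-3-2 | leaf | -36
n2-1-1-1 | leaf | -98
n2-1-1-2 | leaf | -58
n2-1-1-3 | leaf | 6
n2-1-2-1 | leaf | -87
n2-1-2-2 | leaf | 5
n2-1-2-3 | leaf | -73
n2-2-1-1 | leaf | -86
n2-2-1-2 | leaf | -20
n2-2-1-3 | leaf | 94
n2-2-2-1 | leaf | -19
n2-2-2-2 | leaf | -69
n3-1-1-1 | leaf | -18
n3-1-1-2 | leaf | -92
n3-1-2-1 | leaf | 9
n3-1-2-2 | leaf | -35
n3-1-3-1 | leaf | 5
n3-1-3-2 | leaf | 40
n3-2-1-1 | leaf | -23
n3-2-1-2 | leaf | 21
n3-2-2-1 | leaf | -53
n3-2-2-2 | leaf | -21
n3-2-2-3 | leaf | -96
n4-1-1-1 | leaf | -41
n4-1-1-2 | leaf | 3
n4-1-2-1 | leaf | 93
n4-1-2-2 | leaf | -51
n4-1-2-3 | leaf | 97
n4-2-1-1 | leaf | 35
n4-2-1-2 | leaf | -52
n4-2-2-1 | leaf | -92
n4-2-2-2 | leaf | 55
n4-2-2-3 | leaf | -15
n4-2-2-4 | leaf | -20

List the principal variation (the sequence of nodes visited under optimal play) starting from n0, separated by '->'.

n0 -> n3 -> n3-2 -> n3-2-1 -> n3-2-1-1

n1-1-1 (Quinn): min(-74, 90) = -74
n1-1-2 (Quinn): min(83, -39) = -39
n1-1 (Eve): max(-74, -39) = -39
n1-2-1 (Quinn): min(-86, -5, -32) = -86
n1-2-2 (Quinn): min(76, -85, -79, -7) = -85
n1-2-3 (Quinn): min(-93, -36) = -93
n1-2 (Eve): max(-86, -85, -93) = -85
n1 (Quinn): min(-39, -85) = -85
n2-1-1 (Quinn): min(-98, -58, 6) = -98
n2-1-2 (Quinn): min(-87, 5, -73) = -87
n2-1 (Eve): max(-98, -87) = -87
n2-2-1 (Quinn): min(-86, -20, 94) = -86
n2-2-2 (Quinn): min(-19, -69) = -69
n2-2 (Eve): max(-86, -69) = -69
n2 (Quinn): min(-87, -69) = -87
n3-1-1 (Quinn): min(-18, -92) = -92
n3-1-2 (Quinn): min(9, -35) = -35
n3-1-3 (Quinn): min(5, 40) = 5
n3-1 (Eve): max(-92, -35, 5) = 5
n3-2-1 (Quinn): min(-23, 21) = -23
n3-2-2 (Quinn): min(-53, -21, -96) = -96
n3-2 (Eve): max(-23, -96) = -23
n3 (Quinn): min(5, -23) = -23
n4-1-1 (Quinn): min(-41, 3) = -41
n4-1-2 (Quinn): min(93, -51, 97) = -51
n4-1 (Eve): max(-41, -51) = -41
n4-2-1 (Quinn): min(35, -52) = -52
n4-2-2 (Quinn): min(-92, 55, -15, -20) = -92
n4-2 (Eve): max(-52, -92) = -52
n4 (Quinn): min(-41, -52) = -52
n0 (Eve): max(-85, -87, -23, -52) = -23
At n0, Eve picks n3 (highest: -23).
At n3, Quinn picks n3-2 (lowest: -23).
At n3-2, Eve picks n3-2-1 (highest: -23).
At n3-2-1, Quinn picks n3-2-1-1 (lowest: -23).
Terminal value -23.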